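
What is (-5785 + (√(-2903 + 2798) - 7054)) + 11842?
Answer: -997 + I*√105 ≈ -997.0 + 10.247*I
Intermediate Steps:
(-5785 + (√(-2903 + 2798) - 7054)) + 11842 = (-5785 + (√(-105) - 7054)) + 11842 = (-5785 + (I*√105 - 7054)) + 11842 = (-5785 + (-7054 + I*√105)) + 11842 = (-12839 + I*√105) + 11842 = -997 + I*√105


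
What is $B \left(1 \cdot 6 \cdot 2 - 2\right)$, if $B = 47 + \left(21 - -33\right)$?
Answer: $1010$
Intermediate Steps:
$B = 101$ ($B = 47 + \left(21 + 33\right) = 47 + 54 = 101$)
$B \left(1 \cdot 6 \cdot 2 - 2\right) = 101 \left(1 \cdot 6 \cdot 2 - 2\right) = 101 \left(6 \cdot 2 - 2\right) = 101 \left(12 - 2\right) = 101 \cdot 10 = 1010$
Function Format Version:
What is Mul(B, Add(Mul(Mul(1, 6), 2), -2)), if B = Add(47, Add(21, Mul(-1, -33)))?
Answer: 1010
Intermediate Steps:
B = 101 (B = Add(47, Add(21, 33)) = Add(47, 54) = 101)
Mul(B, Add(Mul(Mul(1, 6), 2), -2)) = Mul(101, Add(Mul(Mul(1, 6), 2), -2)) = Mul(101, Add(Mul(6, 2), -2)) = Mul(101, Add(12, -2)) = Mul(101, 10) = 1010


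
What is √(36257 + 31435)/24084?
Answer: √16923/12042 ≈ 0.010803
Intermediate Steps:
√(36257 + 31435)/24084 = √67692*(1/24084) = (2*√16923)*(1/24084) = √16923/12042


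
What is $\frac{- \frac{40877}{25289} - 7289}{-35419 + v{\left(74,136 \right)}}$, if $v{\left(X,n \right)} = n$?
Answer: $\frac{61457466}{297423929} \approx 0.20663$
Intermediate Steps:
$\frac{- \frac{40877}{25289} - 7289}{-35419 + v{\left(74,136 \right)}} = \frac{- \frac{40877}{25289} - 7289}{-35419 + 136} = \frac{\left(-40877\right) \frac{1}{25289} - 7289}{-35283} = \left(- \frac{40877}{25289} - 7289\right) \left(- \frac{1}{35283}\right) = \left(- \frac{184372398}{25289}\right) \left(- \frac{1}{35283}\right) = \frac{61457466}{297423929}$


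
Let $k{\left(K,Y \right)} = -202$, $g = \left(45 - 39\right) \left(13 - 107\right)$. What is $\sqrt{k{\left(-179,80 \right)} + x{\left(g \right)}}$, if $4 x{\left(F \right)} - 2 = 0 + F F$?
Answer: $\frac{\sqrt{317290}}{2} \approx 281.64$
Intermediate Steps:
$g = -564$ ($g = 6 \left(-94\right) = -564$)
$x{\left(F \right)} = \frac{1}{2} + \frac{F^{2}}{4}$ ($x{\left(F \right)} = \frac{1}{2} + \frac{0 + F F}{4} = \frac{1}{2} + \frac{0 + F^{2}}{4} = \frac{1}{2} + \frac{F^{2}}{4}$)
$\sqrt{k{\left(-179,80 \right)} + x{\left(g \right)}} = \sqrt{-202 + \left(\frac{1}{2} + \frac{\left(-564\right)^{2}}{4}\right)} = \sqrt{-202 + \left(\frac{1}{2} + \frac{1}{4} \cdot 318096\right)} = \sqrt{-202 + \left(\frac{1}{2} + 79524\right)} = \sqrt{-202 + \frac{159049}{2}} = \sqrt{\frac{158645}{2}} = \frac{\sqrt{317290}}{2}$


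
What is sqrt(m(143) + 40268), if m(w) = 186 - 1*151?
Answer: sqrt(40303) ≈ 200.76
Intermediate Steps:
m(w) = 35 (m(w) = 186 - 151 = 35)
sqrt(m(143) + 40268) = sqrt(35 + 40268) = sqrt(40303)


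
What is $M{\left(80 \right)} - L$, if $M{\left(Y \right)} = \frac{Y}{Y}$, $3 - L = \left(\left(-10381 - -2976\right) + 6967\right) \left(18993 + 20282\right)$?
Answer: $-17202452$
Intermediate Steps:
$L = 17202453$ ($L = 3 - \left(\left(-10381 - -2976\right) + 6967\right) \left(18993 + 20282\right) = 3 - \left(\left(-10381 + 2976\right) + 6967\right) 39275 = 3 - \left(-7405 + 6967\right) 39275 = 3 - \left(-438\right) 39275 = 3 - -17202450 = 3 + 17202450 = 17202453$)
$M{\left(Y \right)} = 1$
$M{\left(80 \right)} - L = 1 - 17202453 = -17202452$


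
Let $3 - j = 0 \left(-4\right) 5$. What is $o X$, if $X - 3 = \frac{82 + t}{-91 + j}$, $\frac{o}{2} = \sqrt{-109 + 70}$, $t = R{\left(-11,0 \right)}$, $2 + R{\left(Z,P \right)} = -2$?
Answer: $\frac{93 i \sqrt{39}}{22} \approx 26.399 i$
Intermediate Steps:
$R{\left(Z,P \right)} = -4$ ($R{\left(Z,P \right)} = -2 - 2 = -4$)
$t = -4$
$j = 3$ ($j = 3 - 0 \left(-4\right) 5 = 3 - 0 \cdot 5 = 3 - 0 = 3 + 0 = 3$)
$o = 2 i \sqrt{39}$ ($o = 2 \sqrt{-109 + 70} = 2 \sqrt{-39} = 2 i \sqrt{39} \approx 12.49 i$)
$X = \frac{93}{44}$ ($X = 3 + \frac{82 - 4}{-91 + 3} = 3 + \frac{78}{-88} = 3 + 78 \left(- \frac{1}{88}\right) = 3 - \frac{39}{44} = \frac{93}{44} \approx 2.1136$)
$o X = 2 i \sqrt{39} \cdot \frac{93}{44} = \frac{93 i \sqrt{39}}{22}$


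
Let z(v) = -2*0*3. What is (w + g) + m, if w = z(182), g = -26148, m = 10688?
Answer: -15460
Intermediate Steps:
z(v) = 0 (z(v) = 0*3 = 0)
w = 0
(w + g) + m = (0 - 26148) + 10688 = -26148 + 10688 = -15460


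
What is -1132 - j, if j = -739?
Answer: -393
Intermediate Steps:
-1132 - j = -1132 - 1*(-739) = -1132 + 739 = -393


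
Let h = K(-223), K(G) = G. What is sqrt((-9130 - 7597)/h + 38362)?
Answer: sqrt(1911434019)/223 ≈ 196.05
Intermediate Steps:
h = -223
sqrt((-9130 - 7597)/h + 38362) = sqrt((-9130 - 7597)/(-223) + 38362) = sqrt(-16727*(-1/223) + 38362) = sqrt(16727/223 + 38362) = sqrt(8571453/223) = sqrt(1911434019)/223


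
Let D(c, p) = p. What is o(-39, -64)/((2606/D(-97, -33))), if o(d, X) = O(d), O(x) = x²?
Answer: -50193/2606 ≈ -19.261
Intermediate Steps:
o(d, X) = d²
o(-39, -64)/((2606/D(-97, -33))) = (-39)²/((2606/(-33))) = 1521/((2606*(-1/33))) = 1521/(-2606/33) = 1521*(-33/2606) = -50193/2606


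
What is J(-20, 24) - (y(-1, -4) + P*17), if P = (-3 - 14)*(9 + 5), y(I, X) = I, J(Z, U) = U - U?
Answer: 4047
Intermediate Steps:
J(Z, U) = 0
P = -238 (P = -17*14 = -238)
J(-20, 24) - (y(-1, -4) + P*17) = 0 - (-1 - 238*17) = 0 - (-1 - 4046) = 0 - 1*(-4047) = 0 + 4047 = 4047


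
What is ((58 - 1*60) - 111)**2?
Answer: 12769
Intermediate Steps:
((58 - 1*60) - 111)**2 = ((58 - 60) - 111)**2 = (-2 - 111)**2 = (-113)**2 = 12769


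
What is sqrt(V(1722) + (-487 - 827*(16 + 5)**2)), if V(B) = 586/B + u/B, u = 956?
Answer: I*sqrt(30080590827)/287 ≈ 604.31*I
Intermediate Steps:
V(B) = 1542/B (V(B) = 586/B + 956/B = 1542/B)
sqrt(V(1722) + (-487 - 827*(16 + 5)**2)) = sqrt(1542/1722 + (-487 - 827*(16 + 5)**2)) = sqrt(1542*(1/1722) + (-487 - 827*21**2)) = sqrt(257/287 + (-487 - 827*441)) = sqrt(257/287 + (-487 - 364707)) = sqrt(257/287 - 365194) = sqrt(-104810421/287) = I*sqrt(30080590827)/287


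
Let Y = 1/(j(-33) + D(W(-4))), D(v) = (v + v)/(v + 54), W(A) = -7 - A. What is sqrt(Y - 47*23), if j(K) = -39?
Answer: I*sqrt(478056530)/665 ≈ 32.879*I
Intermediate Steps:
D(v) = 2*v/(54 + v) (D(v) = (2*v)/(54 + v) = 2*v/(54 + v))
Y = -17/665 (Y = 1/(-39 + 2*(-7 - 1*(-4))/(54 + (-7 - 1*(-4)))) = 1/(-39 + 2*(-7 + 4)/(54 + (-7 + 4))) = 1/(-39 + 2*(-3)/(54 - 3)) = 1/(-39 + 2*(-3)/51) = 1/(-39 + 2*(-3)*(1/51)) = 1/(-39 - 2/17) = 1/(-665/17) = -17/665 ≈ -0.025564)
sqrt(Y - 47*23) = sqrt(-17/665 - 47*23) = sqrt(-17/665 - 1081) = sqrt(-718882/665) = I*sqrt(478056530)/665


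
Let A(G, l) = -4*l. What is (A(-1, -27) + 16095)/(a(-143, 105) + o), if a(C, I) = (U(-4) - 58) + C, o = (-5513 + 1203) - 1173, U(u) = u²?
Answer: -16203/5668 ≈ -2.8587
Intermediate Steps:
o = -5483 (o = -4310 - 1173 = -5483)
a(C, I) = -42 + C (a(C, I) = ((-4)² - 58) + C = (16 - 58) + C = -42 + C)
(A(-1, -27) + 16095)/(a(-143, 105) + o) = (-4*(-27) + 16095)/((-42 - 143) - 5483) = (108 + 16095)/(-185 - 5483) = 16203/(-5668) = 16203*(-1/5668) = -16203/5668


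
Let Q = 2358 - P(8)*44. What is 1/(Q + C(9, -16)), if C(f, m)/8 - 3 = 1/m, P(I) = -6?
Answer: 2/5291 ≈ 0.00037800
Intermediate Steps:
C(f, m) = 24 + 8/m
Q = 2622 (Q = 2358 - (-6)*44 = 2358 - 1*(-264) = 2358 + 264 = 2622)
1/(Q + C(9, -16)) = 1/(2622 + (24 + 8/(-16))) = 1/(2622 + (24 + 8*(-1/16))) = 1/(2622 + (24 - 1/2)) = 1/(2622 + 47/2) = 1/(5291/2) = 2/5291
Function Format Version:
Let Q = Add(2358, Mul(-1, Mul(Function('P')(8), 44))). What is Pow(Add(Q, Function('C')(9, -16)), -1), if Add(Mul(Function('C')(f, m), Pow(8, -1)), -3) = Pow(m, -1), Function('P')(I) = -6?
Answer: Rational(2, 5291) ≈ 0.00037800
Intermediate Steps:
Function('C')(f, m) = Add(24, Mul(8, Pow(m, -1)))
Q = 2622 (Q = Add(2358, Mul(-1, Mul(-6, 44))) = Add(2358, Mul(-1, -264)) = Add(2358, 264) = 2622)
Pow(Add(Q, Function('C')(9, -16)), -1) = Pow(Add(2622, Add(24, Mul(8, Pow(-16, -1)))), -1) = Pow(Add(2622, Add(24, Mul(8, Rational(-1, 16)))), -1) = Pow(Add(2622, Add(24, Rational(-1, 2))), -1) = Pow(Add(2622, Rational(47, 2)), -1) = Pow(Rational(5291, 2), -1) = Rational(2, 5291)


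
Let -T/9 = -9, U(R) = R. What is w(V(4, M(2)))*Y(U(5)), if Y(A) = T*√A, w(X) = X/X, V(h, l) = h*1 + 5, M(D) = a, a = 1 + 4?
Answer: 81*√5 ≈ 181.12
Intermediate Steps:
a = 5
M(D) = 5
V(h, l) = 5 + h (V(h, l) = h + 5 = 5 + h)
w(X) = 1
T = 81 (T = -9*(-9) = 81)
Y(A) = 81*√A
w(V(4, M(2)))*Y(U(5)) = 1*(81*√5) = 81*√5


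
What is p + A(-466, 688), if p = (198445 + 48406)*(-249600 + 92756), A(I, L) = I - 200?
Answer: -38717098910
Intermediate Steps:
A(I, L) = -200 + I
p = -38717098244 (p = 246851*(-156844) = -38717098244)
p + A(-466, 688) = -38717098244 + (-200 - 466) = -38717098244 - 666 = -38717098910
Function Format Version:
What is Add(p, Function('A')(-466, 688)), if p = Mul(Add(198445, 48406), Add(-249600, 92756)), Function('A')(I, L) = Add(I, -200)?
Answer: -38717098910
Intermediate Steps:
Function('A')(I, L) = Add(-200, I)
p = -38717098244 (p = Mul(246851, -156844) = -38717098244)
Add(p, Function('A')(-466, 688)) = Add(-38717098244, Add(-200, -466)) = Add(-38717098244, -666) = -38717098910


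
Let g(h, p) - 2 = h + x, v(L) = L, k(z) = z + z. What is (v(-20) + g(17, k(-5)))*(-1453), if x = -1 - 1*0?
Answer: 2906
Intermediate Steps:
k(z) = 2*z
x = -1 (x = -1 + 0 = -1)
g(h, p) = 1 + h (g(h, p) = 2 + (h - 1) = 2 + (-1 + h) = 1 + h)
(v(-20) + g(17, k(-5)))*(-1453) = (-20 + (1 + 17))*(-1453) = (-20 + 18)*(-1453) = -2*(-1453) = 2906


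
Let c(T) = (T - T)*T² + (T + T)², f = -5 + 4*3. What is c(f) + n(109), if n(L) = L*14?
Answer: 1722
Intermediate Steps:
n(L) = 14*L
f = 7 (f = -5 + 12 = 7)
c(T) = 4*T² (c(T) = 0*T² + (2*T)² = 0 + 4*T² = 4*T²)
c(f) + n(109) = 4*7² + 14*109 = 4*49 + 1526 = 196 + 1526 = 1722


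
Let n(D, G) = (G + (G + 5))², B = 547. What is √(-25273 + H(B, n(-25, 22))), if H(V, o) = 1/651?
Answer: I*√10710722022/651 ≈ 158.97*I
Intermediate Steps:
n(D, G) = (5 + 2*G)² (n(D, G) = (G + (5 + G))² = (5 + 2*G)²)
H(V, o) = 1/651
√(-25273 + H(B, n(-25, 22))) = √(-25273 + 1/651) = √(-16452722/651) = I*√10710722022/651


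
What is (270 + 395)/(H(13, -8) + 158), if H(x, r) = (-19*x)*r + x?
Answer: 35/113 ≈ 0.30973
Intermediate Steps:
H(x, r) = x - 19*r*x (H(x, r) = -19*r*x + x = x - 19*r*x)
(270 + 395)/(H(13, -8) + 158) = (270 + 395)/(13*(1 - 19*(-8)) + 158) = 665/(13*(1 + 152) + 158) = 665/(13*153 + 158) = 665/(1989 + 158) = 665/2147 = 665*(1/2147) = 35/113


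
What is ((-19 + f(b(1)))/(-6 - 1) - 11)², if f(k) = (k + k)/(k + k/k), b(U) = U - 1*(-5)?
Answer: 174724/2401 ≈ 72.771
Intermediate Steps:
b(U) = 5 + U (b(U) = U + 5 = 5 + U)
f(k) = 2*k/(1 + k) (f(k) = (2*k)/(k + 1) = (2*k)/(1 + k) = 2*k/(1 + k))
((-19 + f(b(1)))/(-6 - 1) - 11)² = ((-19 + 2*(5 + 1)/(1 + (5 + 1)))/(-6 - 1) - 11)² = ((-19 + 2*6/(1 + 6))/(-7) - 11)² = ((-19 + 2*6/7)*(-⅐) - 11)² = ((-19 + 2*6*(⅐))*(-⅐) - 11)² = ((-19 + 12/7)*(-⅐) - 11)² = (-121/7*(-⅐) - 11)² = (121/49 - 11)² = (-418/49)² = 174724/2401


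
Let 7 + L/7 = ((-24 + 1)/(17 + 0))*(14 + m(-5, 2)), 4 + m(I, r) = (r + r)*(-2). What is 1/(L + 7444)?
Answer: 17/125393 ≈ 0.00013557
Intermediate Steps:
m(I, r) = -4 - 4*r (m(I, r) = -4 + (r + r)*(-2) = -4 + (2*r)*(-2) = -4 - 4*r)
L = -1155/17 (L = -49 + 7*(((-24 + 1)/(17 + 0))*(14 + (-4 - 4*2))) = -49 + 7*((-23/17)*(14 + (-4 - 8))) = -49 + 7*((-23*1/17)*(14 - 12)) = -49 + 7*(-23/17*2) = -49 + 7*(-46/17) = -49 - 322/17 = -1155/17 ≈ -67.941)
1/(L + 7444) = 1/(-1155/17 + 7444) = 1/(125393/17) = 17/125393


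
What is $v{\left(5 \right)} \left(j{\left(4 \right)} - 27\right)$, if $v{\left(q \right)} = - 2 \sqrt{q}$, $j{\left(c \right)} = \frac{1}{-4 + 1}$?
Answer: $\frac{164 \sqrt{5}}{3} \approx 122.24$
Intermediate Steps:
$j{\left(c \right)} = - \frac{1}{3}$ ($j{\left(c \right)} = \frac{1}{-3} = - \frac{1}{3}$)
$v{\left(5 \right)} \left(j{\left(4 \right)} - 27\right) = - 2 \sqrt{5} \left(- \frac{1}{3} - 27\right) = - 2 \sqrt{5} \left(- \frac{82}{3}\right) = \frac{164 \sqrt{5}}{3}$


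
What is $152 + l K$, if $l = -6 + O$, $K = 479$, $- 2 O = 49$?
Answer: $- \frac{28915}{2} \approx -14458.0$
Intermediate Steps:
$O = - \frac{49}{2}$ ($O = \left(- \frac{1}{2}\right) 49 = - \frac{49}{2} \approx -24.5$)
$l = - \frac{61}{2}$ ($l = -6 - \frac{49}{2} = - \frac{61}{2} \approx -30.5$)
$152 + l K = 152 - \frac{29219}{2} = - \frac{28915}{2}$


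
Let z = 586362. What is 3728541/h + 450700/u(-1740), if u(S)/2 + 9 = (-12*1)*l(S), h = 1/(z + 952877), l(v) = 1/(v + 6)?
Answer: 14915961691930951/2599 ≈ 5.7391e+12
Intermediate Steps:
l(v) = 1/(6 + v)
h = 1/1539239 (h = 1/(586362 + 952877) = 1/1539239 ≈ 6.4967e-7)
u(S) = -18 - 24/(6 + S) (u(S) = -18 + 2*((-12*1)/(6 + S)) = -18 + 2*(-12/(6 + S)) = -18 - 24/(6 + S))
3728541/h + 450700/u(-1740) = 3728541/(1/1539239) + 450700/((6*(-22 - 3*(-1740))/(6 - 1740))) = 3728541*1539239 + 450700/((6*(-22 + 5220)/(-1734))) = 5739115720299 + 450700/((6*(-1/1734)*5198)) = 5739115720299 + 450700/(-5198/289) = 5739115720299 + 450700*(-289/5198) = 5739115720299 - 65126150/2599 = 14915961691930951/2599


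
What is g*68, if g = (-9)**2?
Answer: 5508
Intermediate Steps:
g = 81
g*68 = 81*68 = 5508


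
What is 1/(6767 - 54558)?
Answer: -1/47791 ≈ -2.0924e-5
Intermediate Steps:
1/(6767 - 54558) = 1/(-47791) = -1/47791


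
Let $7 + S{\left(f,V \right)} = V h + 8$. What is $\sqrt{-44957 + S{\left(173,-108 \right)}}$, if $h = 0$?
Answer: $2 i \sqrt{11239} \approx 212.03 i$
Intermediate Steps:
$S{\left(f,V \right)} = 1$ ($S{\left(f,V \right)} = -7 + \left(V 0 + 8\right) = -7 + \left(0 + 8\right) = -7 + 8 = 1$)
$\sqrt{-44957 + S{\left(173,-108 \right)}} = \sqrt{-44957 + 1} = \sqrt{-44956} = 2 i \sqrt{11239}$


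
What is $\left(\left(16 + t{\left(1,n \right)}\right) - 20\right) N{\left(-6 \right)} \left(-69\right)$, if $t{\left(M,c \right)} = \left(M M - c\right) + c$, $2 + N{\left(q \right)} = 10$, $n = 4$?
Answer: $1656$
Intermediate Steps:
$N{\left(q \right)} = 8$ ($N{\left(q \right)} = -2 + 10 = 8$)
$t{\left(M,c \right)} = M^{2}$ ($t{\left(M,c \right)} = \left(M^{2} - c\right) + c = M^{2}$)
$\left(\left(16 + t{\left(1,n \right)}\right) - 20\right) N{\left(-6 \right)} \left(-69\right) = \left(\left(16 + 1^{2}\right) - 20\right) 8 \left(-69\right) = \left(\left(16 + 1\right) - 20\right) 8 \left(-69\right) = \left(17 - 20\right) 8 \left(-69\right) = \left(-3\right) 8 \left(-69\right) = \left(-24\right) \left(-69\right) = 1656$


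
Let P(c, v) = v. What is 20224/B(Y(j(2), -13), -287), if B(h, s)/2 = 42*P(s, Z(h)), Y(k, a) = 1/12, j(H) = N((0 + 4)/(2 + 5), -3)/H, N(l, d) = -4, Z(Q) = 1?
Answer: 5056/21 ≈ 240.76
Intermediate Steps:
j(H) = -4/H
Y(k, a) = 1/12
B(h, s) = 84 (B(h, s) = 2*(42*1) = 2*42 = 84)
20224/B(Y(j(2), -13), -287) = 20224/84 = 20224*(1/84) = 5056/21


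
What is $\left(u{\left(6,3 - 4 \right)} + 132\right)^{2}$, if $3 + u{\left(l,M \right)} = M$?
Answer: $16384$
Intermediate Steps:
$u{\left(l,M \right)} = -3 + M$
$\left(u{\left(6,3 - 4 \right)} + 132\right)^{2} = \left(\left(-3 + \left(3 - 4\right)\right) + 132\right)^{2} = \left(\left(-3 - 1\right) + 132\right)^{2} = \left(-4 + 132\right)^{2} = 128^{2} = 16384$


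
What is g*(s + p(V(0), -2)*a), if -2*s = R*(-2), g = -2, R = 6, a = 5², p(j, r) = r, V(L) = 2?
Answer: 88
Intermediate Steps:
a = 25
s = 6 (s = -3*(-2) = -½*(-12) = 6)
g*(s + p(V(0), -2)*a) = -2*(6 - 2*25) = -2*(6 - 50) = -2*(-44) = 88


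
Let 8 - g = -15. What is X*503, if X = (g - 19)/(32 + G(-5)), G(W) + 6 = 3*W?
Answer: 2012/11 ≈ 182.91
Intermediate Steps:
G(W) = -6 + 3*W
g = 23 (g = 8 - 1*(-15) = 8 + 15 = 23)
X = 4/11 (X = (23 - 19)/(32 + (-6 + 3*(-5))) = 4/(32 + (-6 - 15)) = 4/(32 - 21) = 4/11 ≈ 0.36364)
X*503 = (4/11)*503 = 2012/11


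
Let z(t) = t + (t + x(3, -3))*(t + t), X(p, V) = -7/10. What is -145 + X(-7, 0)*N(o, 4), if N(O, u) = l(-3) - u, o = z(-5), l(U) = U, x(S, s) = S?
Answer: -1401/10 ≈ -140.10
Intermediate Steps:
X(p, V) = -7/10 (X(p, V) = -7*⅒ = -7/10)
z(t) = t + 2*t*(3 + t) (z(t) = t + (t + 3)*(t + t) = t + (3 + t)*(2*t) = t + 2*t*(3 + t))
o = 15 (o = -5*(7 + 2*(-5)) = -5*(7 - 10) = -5*(-3) = 15)
N(O, u) = -3 - u
-145 + X(-7, 0)*N(o, 4) = -145 - 7*(-3 - 1*4)/10 = -145 - 7*(-3 - 4)/10 = -145 - 7/10*(-7) = -145 + 49/10 = -1401/10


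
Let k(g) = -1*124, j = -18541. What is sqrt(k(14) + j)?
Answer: I*sqrt(18665) ≈ 136.62*I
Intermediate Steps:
k(g) = -124
sqrt(k(14) + j) = sqrt(-124 - 18541) = sqrt(-18665) = I*sqrt(18665)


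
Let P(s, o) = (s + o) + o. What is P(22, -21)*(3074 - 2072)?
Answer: -20040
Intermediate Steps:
P(s, o) = s + 2*o (P(s, o) = (o + s) + o = s + 2*o)
P(22, -21)*(3074 - 2072) = (22 + 2*(-21))*(3074 - 2072) = (22 - 42)*1002 = -20*1002 = -20040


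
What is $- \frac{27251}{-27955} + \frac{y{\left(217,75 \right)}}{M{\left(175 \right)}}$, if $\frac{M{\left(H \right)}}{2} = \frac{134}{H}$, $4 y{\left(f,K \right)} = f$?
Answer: $\frac{1090804197}{29967760} \approx 36.399$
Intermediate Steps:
$y{\left(f,K \right)} = \frac{f}{4}$
$M{\left(H \right)} = \frac{268}{H}$ ($M{\left(H \right)} = 2 \frac{134}{H} = \frac{268}{H}$)
$- \frac{27251}{-27955} + \frac{y{\left(217,75 \right)}}{M{\left(175 \right)}} = - \frac{27251}{-27955} + \frac{\frac{1}{4} \cdot 217}{268 \cdot \frac{1}{175}} = \left(-27251\right) \left(- \frac{1}{27955}\right) + \frac{217}{4 \cdot 268 \cdot \frac{1}{175}} = \frac{27251}{27955} + \frac{217}{4 \cdot \frac{268}{175}} = \frac{27251}{27955} + \frac{217}{4} \cdot \frac{175}{268} = \frac{27251}{27955} + \frac{37975}{1072} = \frac{1090804197}{29967760}$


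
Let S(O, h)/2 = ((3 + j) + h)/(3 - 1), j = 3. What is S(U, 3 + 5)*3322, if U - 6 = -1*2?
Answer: 46508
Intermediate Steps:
U = 4 (U = 6 - 1*2 = 6 - 2 = 4)
S(O, h) = 6 + h (S(O, h) = 2*(((3 + 3) + h)/(3 - 1)) = 2*((6 + h)/2) = 2*((6 + h)*(1/2)) = 2*(3 + h/2) = 6 + h)
S(U, 3 + 5)*3322 = (6 + (3 + 5))*3322 = (6 + 8)*3322 = 14*3322 = 46508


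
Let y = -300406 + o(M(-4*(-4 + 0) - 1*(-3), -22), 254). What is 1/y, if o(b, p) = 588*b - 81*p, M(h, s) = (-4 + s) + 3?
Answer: -1/334504 ≈ -2.9895e-6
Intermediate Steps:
M(h, s) = -1 + s
o(b, p) = -81*p + 588*b
y = -334504 (y = -300406 + (-81*254 + 588*(-1 - 22)) = -300406 + (-20574 + 588*(-23)) = -300406 + (-20574 - 13524) = -300406 - 34098 = -334504)
1/y = 1/(-334504) = -1/334504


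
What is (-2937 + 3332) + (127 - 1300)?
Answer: -778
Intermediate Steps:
(-2937 + 3332) + (127 - 1300) = 395 - 1173 = -778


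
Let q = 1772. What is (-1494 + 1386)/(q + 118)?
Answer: -2/35 ≈ -0.057143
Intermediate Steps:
(-1494 + 1386)/(q + 118) = (-1494 + 1386)/(1772 + 118) = -108/1890 = -108*1/1890 = -2/35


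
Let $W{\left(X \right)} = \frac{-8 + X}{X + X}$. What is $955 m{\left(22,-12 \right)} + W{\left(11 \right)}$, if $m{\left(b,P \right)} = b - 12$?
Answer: $\frac{210103}{22} \approx 9550.1$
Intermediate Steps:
$m{\left(b,P \right)} = -12 + b$ ($m{\left(b,P \right)} = b - 12 = -12 + b$)
$W{\left(X \right)} = \frac{-8 + X}{2 X}$
$955 m{\left(22,-12 \right)} + W{\left(11 \right)} = 955 \left(-12 + 22\right) + \frac{-8 + 11}{2 \cdot 11} = 955 \cdot 10 + \frac{1}{2} \cdot \frac{1}{11} \cdot 3 = 9550 + \frac{3}{22} = \frac{210103}{22}$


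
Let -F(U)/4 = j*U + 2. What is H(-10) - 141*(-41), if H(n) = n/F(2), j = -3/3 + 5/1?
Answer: 23125/4 ≈ 5781.3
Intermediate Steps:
j = 4 (j = -3*1/3 + 5*1 = -1 + 5 = 4)
F(U) = -8 - 16*U (F(U) = -4*(4*U + 2) = -4*(2 + 4*U) = -8 - 16*U)
H(n) = -n/40 (H(n) = n/(-8 - 16*2) = n/(-8 - 32) = n/(-40) = n*(-1/40) = -n/40)
H(-10) - 141*(-41) = -1/40*(-10) - 141*(-41) = 1/4 + 5781 = 23125/4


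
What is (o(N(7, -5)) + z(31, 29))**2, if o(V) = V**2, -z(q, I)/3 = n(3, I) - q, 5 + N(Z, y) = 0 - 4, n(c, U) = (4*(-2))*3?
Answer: 60516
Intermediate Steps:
n(c, U) = -24 (n(c, U) = -8*3 = -24)
N(Z, y) = -9 (N(Z, y) = -5 + (0 - 4) = -5 - 4 = -9)
z(q, I) = 72 + 3*q (z(q, I) = -3*(-24 - q) = 72 + 3*q)
(o(N(7, -5)) + z(31, 29))**2 = ((-9)**2 + (72 + 3*31))**2 = (81 + (72 + 93))**2 = (81 + 165)**2 = 246**2 = 60516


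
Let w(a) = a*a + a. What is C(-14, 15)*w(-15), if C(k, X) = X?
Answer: 3150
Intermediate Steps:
w(a) = a + a² (w(a) = a² + a = a + a²)
C(-14, 15)*w(-15) = 15*(-15*(1 - 15)) = 15*(-15*(-14)) = 15*210 = 3150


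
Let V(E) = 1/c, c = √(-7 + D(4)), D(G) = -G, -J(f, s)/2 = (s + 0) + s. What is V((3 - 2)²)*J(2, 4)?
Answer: 16*I*√11/11 ≈ 4.8242*I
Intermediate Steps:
J(f, s) = -4*s (J(f, s) = -2*((s + 0) + s) = -2*(s + s) = -4*s)
c = I*√11 (c = √(-7 - 1*4) = √(-7 - 4) = √(-11) = I*√11 ≈ 3.3166*I)
V(E) = -I*√11/11 (V(E) = 1/(I*√11) = -I*√11/11)
V((3 - 2)²)*J(2, 4) = (-I*√11/11)*(-4*4) = -I*√11/11*(-16) = 16*I*√11/11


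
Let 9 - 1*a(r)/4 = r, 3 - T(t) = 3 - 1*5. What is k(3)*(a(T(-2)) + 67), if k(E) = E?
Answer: 249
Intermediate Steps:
T(t) = 5 (T(t) = 3 - (3 - 1*5) = 3 - (3 - 5) = 3 - 1*(-2) = 3 + 2 = 5)
a(r) = 36 - 4*r
k(3)*(a(T(-2)) + 67) = 3*((36 - 4*5) + 67) = 3*((36 - 20) + 67) = 3*(16 + 67) = 3*83 = 249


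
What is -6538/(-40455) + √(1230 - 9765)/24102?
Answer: 6538/40455 + I*√8535/24102 ≈ 0.16161 + 0.0038331*I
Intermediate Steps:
-6538/(-40455) + √(1230 - 9765)/24102 = -6538*(-1/40455) + √(-8535)*(1/24102) = 6538/40455 + (I*√8535)*(1/24102) = 6538/40455 + I*√8535/24102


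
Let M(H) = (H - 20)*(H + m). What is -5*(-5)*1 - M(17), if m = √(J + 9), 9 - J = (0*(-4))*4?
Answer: 76 + 9*√2 ≈ 88.728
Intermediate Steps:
J = 9 (J = 9 - 0*(-4)*4 = 9 - 0*4 = 9 - 1*0 = 9 + 0 = 9)
m = 3*√2 (m = √(9 + 9) = √18 = 3*√2 ≈ 4.2426)
M(H) = (-20 + H)*(H + 3*√2) (M(H) = (H - 20)*(H + 3*√2) = (-20 + H)*(H + 3*√2))
-5*(-5)*1 - M(17) = -5*(-5)*1 - (17² - 60*√2 - 20*17 + 3*17*√2) = 25*1 - (289 - 60*√2 - 340 + 51*√2) = 25 - (-51 - 9*√2) = 25 + (51 + 9*√2) = 76 + 9*√2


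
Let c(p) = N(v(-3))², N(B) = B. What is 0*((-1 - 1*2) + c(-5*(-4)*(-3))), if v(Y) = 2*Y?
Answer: 0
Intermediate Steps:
c(p) = 36 (c(p) = (2*(-3))² = (-6)² = 36)
0*((-1 - 1*2) + c(-5*(-4)*(-3))) = 0*((-1 - 1*2) + 36) = 0*((-1 - 2) + 36) = 0*(-3 + 36) = 0*33 = 0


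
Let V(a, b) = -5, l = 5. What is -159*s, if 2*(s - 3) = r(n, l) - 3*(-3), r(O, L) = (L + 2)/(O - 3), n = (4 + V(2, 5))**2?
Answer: -3657/4 ≈ -914.25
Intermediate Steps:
n = 1 (n = (4 - 5)**2 = (-1)**2 = 1)
r(O, L) = (2 + L)/(-3 + O)
s = 23/4 (s = 3 + ((2 + 5)/(-3 + 1) - 3*(-3))/2 = 3 + (7/(-2) + 9)/2 = 3 + (-1/2*7 + 9)/2 = 3 + (-7/2 + 9)/2 = 3 + (1/2)*(11/2) = 3 + 11/4 = 23/4 ≈ 5.7500)
-159*s = -159*23/4 = -3657/4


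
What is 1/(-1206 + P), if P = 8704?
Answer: 1/7498 ≈ 0.00013337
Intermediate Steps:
1/(-1206 + P) = 1/(-1206 + 8704) = 1/7498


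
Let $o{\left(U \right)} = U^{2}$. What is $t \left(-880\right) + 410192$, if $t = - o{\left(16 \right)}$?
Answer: $635472$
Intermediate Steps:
$t = -256$ ($t = - 16^{2} = \left(-1\right) 256 = -256$)
$t \left(-880\right) + 410192 = \left(-256\right) \left(-880\right) + 410192 = 225280 + 410192 = 635472$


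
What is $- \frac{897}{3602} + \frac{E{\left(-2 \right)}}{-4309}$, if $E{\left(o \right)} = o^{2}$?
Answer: $- \frac{3879581}{15521018} \approx -0.24996$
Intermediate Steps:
$- \frac{897}{3602} + \frac{E{\left(-2 \right)}}{-4309} = - \frac{897}{3602} + \frac{\left(-2\right)^{2}}{-4309} = \left(-897\right) \frac{1}{3602} + 4 \left(- \frac{1}{4309}\right) = - \frac{897}{3602} - \frac{4}{4309} = - \frac{3879581}{15521018}$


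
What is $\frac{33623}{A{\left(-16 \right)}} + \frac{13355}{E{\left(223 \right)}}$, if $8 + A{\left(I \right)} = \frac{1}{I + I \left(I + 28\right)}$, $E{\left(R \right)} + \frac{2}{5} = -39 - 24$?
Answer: $- \frac{2328146503}{527805} \approx -4411.0$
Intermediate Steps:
$E{\left(R \right)} = - \frac{317}{5}$ ($E{\left(R \right)} = - \frac{2}{5} - 63 = - \frac{317}{5}$)
$A{\left(I \right)} = -8 + \frac{1}{I + I \left(28 + I\right)}$ ($A{\left(I \right)} = -8 + \frac{1}{I + I \left(I + 28\right)} = -8 + \frac{1}{I + I \left(28 + I\right)}$)
$\frac{33623}{A{\left(-16 \right)}} + \frac{13355}{E{\left(223 \right)}} = \frac{33623}{\frac{1}{-16} \frac{1}{29 - 16} \left(1 - -3712 - 8 \left(-16\right)^{2}\right)} + \frac{13355}{- \frac{317}{5}} = \frac{33623}{\left(- \frac{1}{16}\right) \frac{1}{13} \left(1 + 3712 - 2048\right)} + 13355 \left(- \frac{5}{317}\right) = \frac{33623}{\left(- \frac{1}{16}\right) \frac{1}{13} \left(1 + 3712 - 2048\right)} - \frac{66775}{317} = \frac{33623}{\left(- \frac{1}{16}\right) \frac{1}{13} \cdot 1665} - \frac{66775}{317} = \frac{33623}{- \frac{1665}{208}} - \frac{66775}{317} = 33623 \left(- \frac{208}{1665}\right) - \frac{66775}{317} = - \frac{6993584}{1665} - \frac{66775}{317} = - \frac{2328146503}{527805}$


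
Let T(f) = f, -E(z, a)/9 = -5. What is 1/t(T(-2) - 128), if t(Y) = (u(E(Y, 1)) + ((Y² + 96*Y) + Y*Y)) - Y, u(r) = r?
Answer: 1/21495 ≈ 4.6522e-5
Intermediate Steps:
E(z, a) = 45 (E(z, a) = -9*(-5) = 45)
t(Y) = 45 + 2*Y² + 95*Y (t(Y) = (45 + ((Y² + 96*Y) + Y*Y)) - Y = (45 + ((Y² + 96*Y) + Y²)) - Y = (45 + (2*Y² + 96*Y)) - Y = (45 + 2*Y² + 96*Y) - Y = 45 + 2*Y² + 95*Y)
1/t(T(-2) - 128) = 1/(45 + 2*(-2 - 128)² + 95*(-2 - 128)) = 1/(45 + 2*(-130)² + 95*(-130)) = 1/(45 + 2*16900 - 12350) = 1/(45 + 33800 - 12350) = 1/21495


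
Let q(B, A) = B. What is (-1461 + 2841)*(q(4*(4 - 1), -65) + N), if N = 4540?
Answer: 6281760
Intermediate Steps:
(-1461 + 2841)*(q(4*(4 - 1), -65) + N) = (-1461 + 2841)*(4*(4 - 1) + 4540) = 1380*(4*3 + 4540) = 1380*(12 + 4540) = 1380*4552 = 6281760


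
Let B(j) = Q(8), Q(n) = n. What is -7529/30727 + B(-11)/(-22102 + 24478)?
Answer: -2205386/9125919 ≈ -0.24166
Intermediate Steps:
B(j) = 8
-7529/30727 + B(-11)/(-22102 + 24478) = -7529/30727 + 8/(-22102 + 24478) = -7529*1/30727 + 8/2376 = -7529/30727 + 8*(1/2376) = -7529/30727 + 1/297 = -2205386/9125919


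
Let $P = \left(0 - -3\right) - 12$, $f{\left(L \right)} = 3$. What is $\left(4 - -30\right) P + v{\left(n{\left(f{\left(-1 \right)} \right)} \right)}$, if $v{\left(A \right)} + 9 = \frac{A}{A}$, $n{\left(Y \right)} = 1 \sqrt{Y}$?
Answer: $-314$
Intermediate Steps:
$n{\left(Y \right)} = \sqrt{Y}$
$v{\left(A \right)} = -8$ ($v{\left(A \right)} = -9 + \frac{A}{A} = -9 + 1 = -8$)
$P = -9$ ($P = \left(0 + 3\right) - 12 = 3 - 12 = -9$)
$\left(4 - -30\right) P + v{\left(n{\left(f{\left(-1 \right)} \right)} \right)} = \left(4 - -30\right) \left(-9\right) - 8 = \left(4 + 30\right) \left(-9\right) - 8 = 34 \left(-9\right) - 8 = -306 - 8 = -314$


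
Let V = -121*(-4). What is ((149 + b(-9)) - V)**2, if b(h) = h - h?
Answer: 112225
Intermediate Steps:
b(h) = 0
V = 484
((149 + b(-9)) - V)**2 = ((149 + 0) - 1*484)**2 = (149 - 484)**2 = (-335)**2 = 112225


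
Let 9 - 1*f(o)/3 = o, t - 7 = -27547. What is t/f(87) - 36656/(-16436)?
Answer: 6405902/53417 ≈ 119.92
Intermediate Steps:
t = -27540 (t = 7 - 27547 = -27540)
f(o) = 27 - 3*o
t/f(87) - 36656/(-16436) = -27540/(27 - 3*87) - 36656/(-16436) = -27540/(27 - 261) - 36656*(-1/16436) = -27540/(-234) + 9164/4109 = -27540*(-1/234) + 9164/4109 = 1530/13 + 9164/4109 = 6405902/53417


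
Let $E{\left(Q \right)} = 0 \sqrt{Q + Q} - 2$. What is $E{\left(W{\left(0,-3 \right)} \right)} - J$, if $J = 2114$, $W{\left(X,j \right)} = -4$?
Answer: $-2116$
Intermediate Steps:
$E{\left(Q \right)} = -2$ ($E{\left(Q \right)} = 0 \sqrt{2 Q} - 2 = 0 \sqrt{2} \sqrt{Q} - 2 = 0 - 2 = -2$)
$E{\left(W{\left(0,-3 \right)} \right)} - J = -2 - 2114 = -2116$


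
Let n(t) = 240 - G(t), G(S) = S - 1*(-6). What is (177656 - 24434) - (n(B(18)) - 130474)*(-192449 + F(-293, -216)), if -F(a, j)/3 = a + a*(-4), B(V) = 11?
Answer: -25409993364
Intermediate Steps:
G(S) = 6 + S (G(S) = S + 6 = 6 + S)
F(a, j) = 9*a (F(a, j) = -3*(a + a*(-4)) = -3*(a - 4*a) = -(-9)*a = 9*a)
n(t) = 234 - t (n(t) = 240 - (6 + t) = 240 + (-6 - t) = 234 - t)
(177656 - 24434) - (n(B(18)) - 130474)*(-192449 + F(-293, -216)) = (177656 - 24434) - ((234 - 1*11) - 130474)*(-192449 + 9*(-293)) = 153222 - ((234 - 11) - 130474)*(-192449 - 2637) = 153222 - (223 - 130474)*(-195086) = 153222 - (-130251)*(-195086) = 153222 - 1*25410146586 = 153222 - 25410146586 = -25409993364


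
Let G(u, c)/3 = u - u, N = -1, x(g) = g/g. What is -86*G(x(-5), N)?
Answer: 0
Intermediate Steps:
x(g) = 1
G(u, c) = 0 (G(u, c) = 3*(u - u) = 3*0 = 0)
-86*G(x(-5), N) = -86*0 = 0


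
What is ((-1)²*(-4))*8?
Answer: -32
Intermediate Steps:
((-1)²*(-4))*8 = (1*(-4))*8 = -4*8 = -32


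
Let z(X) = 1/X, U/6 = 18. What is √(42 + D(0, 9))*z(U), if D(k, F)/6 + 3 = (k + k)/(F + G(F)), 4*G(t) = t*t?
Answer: √6/54 ≈ 0.045361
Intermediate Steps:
G(t) = t²/4 (G(t) = (t*t)/4 = t²/4)
D(k, F) = -18 + 12*k/(F + F²/4) (D(k, F) = -18 + 6*((k + k)/(F + F²/4)) = -18 + 6*((2*k)/(F + F²/4)) = -18 + 6*(2*k/(F + F²/4)) = -18 + 12*k/(F + F²/4))
U = 108 (U = 6*18 = 108)
z(X) = 1/X
√(42 + D(0, 9))*z(U) = √(42 + 6*(-12*9 - 3*9² + 8*0)/(9*(4 + 9)))/108 = √(42 + 6*(⅑)*(-108 - 3*81 + 0)/13)*(1/108) = √(42 + 6*(⅑)*(1/13)*(-108 - 243 + 0))*(1/108) = √(42 + 6*(⅑)*(1/13)*(-351))*(1/108) = √(42 - 18)*(1/108) = √24*(1/108) = (2*√6)*(1/108) = √6/54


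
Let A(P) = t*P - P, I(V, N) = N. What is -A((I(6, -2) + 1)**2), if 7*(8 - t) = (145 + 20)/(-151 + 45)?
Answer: -5359/742 ≈ -7.2224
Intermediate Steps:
t = 6101/742 (t = 8 - (145 + 20)/(7*(-151 + 45)) = 8 - 165/(7*(-106)) = 8 - 165*(-1)/(7*106) = 8 - 1/7*(-165/106) = 8 + 165/742 = 6101/742 ≈ 8.2224)
A(P) = 5359*P/742 (A(P) = 6101*P/742 - P = 5359*P/742)
-A((I(6, -2) + 1)**2) = -5359*(-2 + 1)**2/742 = -5359*(-1)**2/742 = -5359/742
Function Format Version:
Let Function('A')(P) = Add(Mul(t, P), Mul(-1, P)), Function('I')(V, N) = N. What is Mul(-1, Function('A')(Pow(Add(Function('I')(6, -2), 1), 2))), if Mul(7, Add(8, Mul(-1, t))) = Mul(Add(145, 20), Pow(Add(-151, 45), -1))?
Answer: Rational(-5359, 742) ≈ -7.2224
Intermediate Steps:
t = Rational(6101, 742) (t = Add(8, Mul(Rational(-1, 7), Mul(Add(145, 20), Pow(Add(-151, 45), -1)))) = Add(8, Mul(Rational(-1, 7), Mul(165, Pow(-106, -1)))) = Add(8, Mul(Rational(-1, 7), Mul(165, Rational(-1, 106)))) = Add(8, Mul(Rational(-1, 7), Rational(-165, 106))) = Add(8, Rational(165, 742)) = Rational(6101, 742) ≈ 8.2224)
Function('A')(P) = Mul(Rational(5359, 742), P) (Function('A')(P) = Add(Mul(Rational(6101, 742), P), Mul(-1, P)) = Mul(Rational(5359, 742), P))
Mul(-1, Function('A')(Pow(Add(Function('I')(6, -2), 1), 2))) = Mul(-1, Mul(Rational(5359, 742), Pow(Add(-2, 1), 2))) = Mul(-1, Mul(Rational(5359, 742), Pow(-1, 2))) = Mul(-1, Mul(Rational(5359, 742), 1)) = Mul(-1, Rational(5359, 742)) = Rational(-5359, 742)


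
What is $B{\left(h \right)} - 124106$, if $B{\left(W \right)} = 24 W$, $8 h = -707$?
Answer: $-126227$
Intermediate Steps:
$h = - \frac{707}{8}$ ($h = \frac{1}{8} \left(-707\right) = - \frac{707}{8} \approx -88.375$)
$B{\left(h \right)} - 124106 = 24 \left(- \frac{707}{8}\right) - 124106 = -2121 - 124106 = -126227$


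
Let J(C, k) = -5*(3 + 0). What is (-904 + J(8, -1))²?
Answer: 844561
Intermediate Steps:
J(C, k) = -15 (J(C, k) = -5*3 = -15)
(-904 + J(8, -1))² = (-904 - 15)² = (-919)² = 844561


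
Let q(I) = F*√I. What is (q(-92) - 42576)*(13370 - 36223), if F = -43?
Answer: 972989328 + 1965358*I*√23 ≈ 9.7299e+8 + 9.4255e+6*I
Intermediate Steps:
q(I) = -43*√I
(q(-92) - 42576)*(13370 - 36223) = (-86*I*√23 - 42576)*(13370 - 36223) = (-86*I*√23 - 42576)*(-22853) = (-42576 - 86*I*√23)*(-22853) = 972989328 + 1965358*I*√23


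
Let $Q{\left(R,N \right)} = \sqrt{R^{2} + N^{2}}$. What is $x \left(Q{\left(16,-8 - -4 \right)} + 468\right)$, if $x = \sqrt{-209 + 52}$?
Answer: $4 i \sqrt{157} \left(117 + \sqrt{17}\right) \approx 6070.7 i$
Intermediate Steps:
$x = i \sqrt{157}$ ($x = \sqrt{-157} = i \sqrt{157} \approx 12.53 i$)
$Q{\left(R,N \right)} = \sqrt{N^{2} + R^{2}}$
$x \left(Q{\left(16,-8 - -4 \right)} + 468\right) = i \sqrt{157} \left(\sqrt{\left(-8 - -4\right)^{2} + 16^{2}} + 468\right) = i \sqrt{157} \left(\sqrt{\left(-8 + 4\right)^{2} + 256} + 468\right) = i \sqrt{157} \left(\sqrt{\left(-4\right)^{2} + 256} + 468\right) = i \sqrt{157} \left(\sqrt{16 + 256} + 468\right) = i \sqrt{157} \left(\sqrt{272} + 468\right) = i \sqrt{157} \left(4 \sqrt{17} + 468\right) = i \sqrt{157} \left(468 + 4 \sqrt{17}\right)$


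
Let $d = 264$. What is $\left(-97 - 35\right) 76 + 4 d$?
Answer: $-8976$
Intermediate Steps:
$\left(-97 - 35\right) 76 + 4 d = \left(-97 - 35\right) 76 + 4 \cdot 264 = \left(-132\right) 76 + 1056 = -10032 + 1056 = -8976$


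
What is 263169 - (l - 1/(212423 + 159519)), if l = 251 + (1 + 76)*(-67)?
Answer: 99709095535/371942 ≈ 2.6808e+5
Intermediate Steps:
l = -4908 (l = 251 + 77*(-67) = 251 - 5159 = -4908)
263169 - (l - 1/(212423 + 159519)) = 263169 - (-4908 - 1/(212423 + 159519)) = 263169 - (-4908 - 1/371942) = 263169 - 1*(-1825491337/371942) = 263169 + 1825491337/371942 = 99709095535/371942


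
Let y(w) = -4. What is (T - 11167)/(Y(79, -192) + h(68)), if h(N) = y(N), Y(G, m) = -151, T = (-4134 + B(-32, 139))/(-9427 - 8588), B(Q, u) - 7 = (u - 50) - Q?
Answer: 201169499/2792325 ≈ 72.044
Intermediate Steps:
B(Q, u) = -43 + u - Q (B(Q, u) = 7 + ((u - 50) - Q) = 7 + ((-50 + u) - Q) = 7 + (-50 + u - Q) = -43 + u - Q)
T = 4006/18015 (T = (-4134 + (-43 + 139 - 1*(-32)))/(-9427 - 8588) = (-4134 + (-43 + 139 + 32))/(-18015) = (-4134 + 128)*(-1/18015) = -4006*(-1/18015) = 4006/18015 ≈ 0.22237)
h(N) = -4
(T - 11167)/(Y(79, -192) + h(68)) = (4006/18015 - 11167)/(-151 - 4) = -201169499/18015/(-155) = -201169499/18015*(-1/155) = 201169499/2792325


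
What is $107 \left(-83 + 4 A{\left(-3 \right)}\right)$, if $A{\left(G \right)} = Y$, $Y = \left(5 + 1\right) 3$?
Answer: $-1177$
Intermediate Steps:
$Y = 18$ ($Y = 6 \cdot 3 = 18$)
$A{\left(G \right)} = 18$
$107 \left(-83 + 4 A{\left(-3 \right)}\right) = 107 \left(-83 + 4 \cdot 18\right) = 107 \left(-83 + 72\right) = 107 \left(-11\right) = -1177$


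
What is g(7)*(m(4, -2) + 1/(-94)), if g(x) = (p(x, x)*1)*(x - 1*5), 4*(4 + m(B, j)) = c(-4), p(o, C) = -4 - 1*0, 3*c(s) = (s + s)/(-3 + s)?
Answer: 30916/987 ≈ 31.323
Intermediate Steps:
c(s) = 2*s/(3*(-3 + s)) (c(s) = ((s + s)/(-3 + s))/3 = ((2*s)/(-3 + s))/3 = (2*s/(-3 + s))/3 = 2*s/(3*(-3 + s)))
p(o, C) = -4 (p(o, C) = -4 + 0 = -4)
m(B, j) = -82/21 (m(B, j) = -4 + ((⅔)*(-4)/(-3 - 4))/4 = -4 + ((⅔)*(-4)/(-7))/4 = -4 + ((⅔)*(-4)*(-⅐))/4 = -4 + (¼)*(8/21) = -4 + 2/21 = -82/21)
g(x) = 20 - 4*x (g(x) = (-4*1)*(x - 1*5) = -4*(x - 5) = -4*(-5 + x) = 20 - 4*x)
g(7)*(m(4, -2) + 1/(-94)) = (20 - 4*7)*(-82/21 + 1/(-94)) = (20 - 28)*(-82/21 - 1/94) = -8*(-7729/1974) = 30916/987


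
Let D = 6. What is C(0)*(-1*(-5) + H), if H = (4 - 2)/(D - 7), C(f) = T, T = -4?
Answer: -12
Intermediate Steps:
C(f) = -4
H = -2 (H = (4 - 2)/(6 - 7) = 2/(-1) = 2*(-1) = -2)
C(0)*(-1*(-5) + H) = -4*(-1*(-5) - 2) = -4*(5 - 2) = -4*3 = -12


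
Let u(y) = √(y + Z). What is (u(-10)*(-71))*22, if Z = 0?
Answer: -1562*I*√10 ≈ -4939.5*I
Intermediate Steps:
u(y) = √y (u(y) = √(y + 0) = √y)
(u(-10)*(-71))*22 = (√(-10)*(-71))*22 = ((I*√10)*(-71))*22 = -71*I*√10*22 = -1562*I*√10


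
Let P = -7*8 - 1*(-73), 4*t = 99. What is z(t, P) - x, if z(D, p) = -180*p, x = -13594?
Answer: 10534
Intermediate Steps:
t = 99/4 (t = (¼)*99 = 99/4 ≈ 24.750)
P = 17 (P = -56 + 73 = 17)
z(t, P) - x = -180*17 - 1*(-13594) = -3060 + 13594 = 10534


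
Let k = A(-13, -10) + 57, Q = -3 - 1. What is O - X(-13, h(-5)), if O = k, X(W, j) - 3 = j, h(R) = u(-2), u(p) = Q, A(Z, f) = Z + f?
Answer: 35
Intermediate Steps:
Q = -4
u(p) = -4
h(R) = -4
X(W, j) = 3 + j
k = 34 (k = (-13 - 10) + 57 = -23 + 57 = 34)
O = 34
O - X(-13, h(-5)) = 34 - (3 - 4) = 34 - 1*(-1) = 34 + 1 = 35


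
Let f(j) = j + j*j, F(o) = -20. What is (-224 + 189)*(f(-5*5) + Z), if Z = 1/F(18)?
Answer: -83993/4 ≈ -20998.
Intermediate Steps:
Z = -1/20 (Z = 1/(-20) = -1/20 ≈ -0.050000)
f(j) = j + j**2
(-224 + 189)*(f(-5*5) + Z) = (-224 + 189)*((-5*5)*(1 - 5*5) - 1/20) = -35*(-25*(1 - 25) - 1/20) = -35*(-25*(-24) - 1/20) = -35*(600 - 1/20) = -35*11999/20 = -83993/4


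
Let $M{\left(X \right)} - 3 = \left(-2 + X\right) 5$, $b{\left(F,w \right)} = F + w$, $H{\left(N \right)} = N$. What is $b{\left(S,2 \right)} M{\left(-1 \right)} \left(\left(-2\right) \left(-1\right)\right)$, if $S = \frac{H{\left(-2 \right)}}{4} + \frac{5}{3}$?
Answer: $-76$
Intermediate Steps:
$S = \frac{7}{6}$ ($S = - \frac{2}{4} + \frac{5}{3} = \left(-2\right) \frac{1}{4} + 5 \cdot \frac{1}{3} = - \frac{1}{2} + \frac{5}{3} = \frac{7}{6} \approx 1.1667$)
$M{\left(X \right)} = -7 + 5 X$ ($M{\left(X \right)} = 3 + \left(-2 + X\right) 5 = 3 + \left(-10 + 5 X\right) = -7 + 5 X$)
$b{\left(S,2 \right)} M{\left(-1 \right)} \left(\left(-2\right) \left(-1\right)\right) = \left(\frac{7}{6} + 2\right) \left(-7 + 5 \left(-1\right)\right) \left(\left(-2\right) \left(-1\right)\right) = \frac{19 \left(-7 - 5\right)}{6} \cdot 2 = \frac{19}{6} \left(-12\right) 2 = \left(-38\right) 2 = -76$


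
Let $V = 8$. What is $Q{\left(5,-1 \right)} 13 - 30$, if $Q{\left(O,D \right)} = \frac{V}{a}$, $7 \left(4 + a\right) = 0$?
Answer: $-56$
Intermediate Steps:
$a = -4$ ($a = -4 + \frac{1}{7} \cdot 0 = -4 + 0 = -4$)
$Q{\left(O,D \right)} = -2$ ($Q{\left(O,D \right)} = \frac{8}{-4} = 8 \left(- \frac{1}{4}\right) = -2$)
$Q{\left(5,-1 \right)} 13 - 30 = \left(-2\right) 13 - 30 = -26 - 30 = -56$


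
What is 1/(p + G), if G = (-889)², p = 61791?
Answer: 1/852112 ≈ 1.1736e-6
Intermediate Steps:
G = 790321
1/(p + G) = 1/(61791 + 790321) = 1/852112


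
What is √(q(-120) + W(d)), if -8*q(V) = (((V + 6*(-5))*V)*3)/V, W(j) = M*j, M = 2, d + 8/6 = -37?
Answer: 7*I*√15/6 ≈ 4.5185*I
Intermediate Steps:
d = -115/3 (d = -4/3 - 37 = -115/3 ≈ -38.333)
W(j) = 2*j
q(V) = 45/4 - 3*V/8 (q(V) = -((V + 6*(-5))*V)*3/(8*V) = -((V - 30)*V)*3/(8*V) = -((-30 + V)*V)*3/(8*V) = -(V*(-30 + V))*3/(8*V) = -3*V*(-30 + V)/(8*V) = -(-90 + 3*V)/8 = 45/4 - 3*V/8)
√(q(-120) + W(d)) = √((45/4 - 3/8*(-120)) + 2*(-115/3)) = √((45/4 + 45) - 230/3) = √(225/4 - 230/3) = √(-245/12) = 7*I*√15/6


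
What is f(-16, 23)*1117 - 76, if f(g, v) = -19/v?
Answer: -22971/23 ≈ -998.74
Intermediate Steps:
f(-16, 23)*1117 - 76 = -19/23*1117 - 76 = -21223/23 - 76 = -22971/23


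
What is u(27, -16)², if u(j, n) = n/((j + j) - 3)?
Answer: 256/2601 ≈ 0.098424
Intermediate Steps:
u(j, n) = n/(-3 + 2*j) (u(j, n) = n/(2*j - 3) = n/(-3 + 2*j))
u(27, -16)² = (-16/(-3 + 2*27))² = (-16/(-3 + 54))² = (-16/51)² = 256/2601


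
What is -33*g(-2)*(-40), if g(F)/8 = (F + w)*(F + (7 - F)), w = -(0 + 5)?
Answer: -517440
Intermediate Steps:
w = -5 (w = -1*5 = -5)
g(F) = -280 + 56*F (g(F) = 8*((F - 5)*(F + (7 - F))) = 8*((-5 + F)*7) = 8*(-35 + 7*F) = -280 + 56*F)
-33*g(-2)*(-40) = -33*(-280 + 56*(-2))*(-40) = -33*(-280 - 112)*(-40) = -33*(-392)*(-40) = 12936*(-40) = -517440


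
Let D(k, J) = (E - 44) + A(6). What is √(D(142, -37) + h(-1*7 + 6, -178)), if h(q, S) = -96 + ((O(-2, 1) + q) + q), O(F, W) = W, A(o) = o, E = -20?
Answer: I*√155 ≈ 12.45*I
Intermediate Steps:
D(k, J) = -58 (D(k, J) = (-20 - 44) + 6 = -64 + 6 = -58)
h(q, S) = -95 + 2*q (h(q, S) = -96 + ((1 + q) + q) = -96 + (1 + 2*q) = -95 + 2*q)
√(D(142, -37) + h(-1*7 + 6, -178)) = √(-58 + (-95 + 2*(-1*7 + 6))) = √(-58 + (-95 + 2*(-7 + 6))) = √(-58 + (-95 + 2*(-1))) = √(-58 + (-95 - 2)) = √(-58 - 97) = √(-155) = I*√155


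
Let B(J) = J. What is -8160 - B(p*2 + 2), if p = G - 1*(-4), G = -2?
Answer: -8166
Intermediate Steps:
p = 2 (p = -2 - 1*(-4) = -2 + 4 = 2)
-8160 - B(p*2 + 2) = -8160 - (2*2 + 2) = -8160 - (4 + 2) = -8160 - 1*6 = -8160 - 6 = -8166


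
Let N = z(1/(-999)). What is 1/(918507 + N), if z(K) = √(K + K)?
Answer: 917588493/842811453939953 - 3*I*√222/842811453939953 ≈ 1.0887e-6 - 5.3036e-14*I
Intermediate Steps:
z(K) = √2*√K (z(K) = √(2*K) = √2*√K)
N = I*√222/333 (N = √2*√(1/(-999)) = √2*√(-1/999) = √2*(I*√111/333) = I*√222/333 ≈ 0.044744*I)
1/(918507 + N) = 1/(918507 + I*√222/333)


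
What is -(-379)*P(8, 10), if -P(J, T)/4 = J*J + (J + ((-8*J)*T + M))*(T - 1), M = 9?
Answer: 8403188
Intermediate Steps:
P(J, T) = -4*J² - 4*(-1 + T)*(9 + J - 8*J*T) (P(J, T) = -4*(J*J + (J + ((-8*J)*T + 9))*(T - 1)) = -4*(J² + (J + (-8*J*T + 9))*(-1 + T)) = -4*(J² + (J + (9 - 8*J*T))*(-1 + T)) = -4*(J² + (9 + J - 8*J*T)*(-1 + T)) = -4*(J² + (-1 + T)*(9 + J - 8*J*T)) = -4*J² - 4*(-1 + T)*(9 + J - 8*J*T))
-(-379)*P(8, 10) = -(-379)*(36 - 36*10 - 4*8² + 4*8 - 36*8*10 + 32*8*10²) = -(-379)*(36 - 360 - 4*64 + 32 - 2880 + 32*8*100) = -(-379)*(36 - 360 - 256 + 32 - 2880 + 25600) = -(-379)*22172 = -379*(-22172) = 8403188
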